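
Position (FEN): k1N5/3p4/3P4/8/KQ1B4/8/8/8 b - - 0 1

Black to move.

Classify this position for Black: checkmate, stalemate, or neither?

Black to move; black king on a8.
In check: no.
King squares — a7: attacked by Bd4; b7: attacked by Qb4; b8: attacked by Qb4.
Legal moves for Black: none.
Not in check and no legal moves → stalemate.

stalemate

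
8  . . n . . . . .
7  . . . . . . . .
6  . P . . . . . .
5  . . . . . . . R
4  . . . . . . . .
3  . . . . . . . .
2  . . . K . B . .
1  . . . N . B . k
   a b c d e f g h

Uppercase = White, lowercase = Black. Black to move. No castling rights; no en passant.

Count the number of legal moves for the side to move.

0

Black to move; king on h1.
In check: yes, from the white rook on h5.
Legal moves: none.
Count: 0.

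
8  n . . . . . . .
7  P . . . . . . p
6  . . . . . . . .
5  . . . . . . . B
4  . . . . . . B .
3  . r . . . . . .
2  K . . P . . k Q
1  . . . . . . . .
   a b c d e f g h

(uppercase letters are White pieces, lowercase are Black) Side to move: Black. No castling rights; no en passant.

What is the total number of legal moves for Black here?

2

Black to move; king on g2.
In check: yes, from the white queen on h2.
Legal moves: Kxh2, Kf1.
Count: 2.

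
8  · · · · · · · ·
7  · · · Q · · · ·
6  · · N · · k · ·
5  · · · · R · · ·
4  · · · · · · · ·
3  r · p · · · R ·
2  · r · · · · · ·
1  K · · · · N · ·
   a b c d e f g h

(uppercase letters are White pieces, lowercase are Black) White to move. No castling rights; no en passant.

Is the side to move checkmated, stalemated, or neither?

checkmate

White to move; white king on a1.
In check: yes, from the black rook on a3.
King squares — b1: attacked by Rb2; a2: attacked by Rb2; b2: attacked by Pc3.
Legal moves for White: none.
In check with no legal moves → checkmate.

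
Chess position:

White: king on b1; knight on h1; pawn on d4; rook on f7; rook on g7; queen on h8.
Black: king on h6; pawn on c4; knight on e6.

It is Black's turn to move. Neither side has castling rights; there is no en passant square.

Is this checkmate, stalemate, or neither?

Black to move; black king on h6.
In check: yes, from the white queen on h8.
King squares — g5: attacked by Rg7; h5: attacked by Qh8; g6: attacked by Rg7; g7: attacked by Rf7; h7: attacked by Rg7.
Legal moves for Black: none.
In check with no legal moves → checkmate.

checkmate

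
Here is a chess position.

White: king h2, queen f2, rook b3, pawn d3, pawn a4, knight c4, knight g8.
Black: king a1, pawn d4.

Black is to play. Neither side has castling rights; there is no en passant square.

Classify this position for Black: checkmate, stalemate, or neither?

stalemate

Black to move; black king on a1.
In check: no.
King squares — b1: attacked by Rb3; a2: attacked by Qf2; b2: attacked by Qf2.
Legal moves for Black: none.
Not in check and no legal moves → stalemate.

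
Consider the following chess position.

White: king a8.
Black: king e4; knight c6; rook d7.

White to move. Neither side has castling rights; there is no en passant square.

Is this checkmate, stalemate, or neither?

stalemate

White to move; white king on a8.
In check: no.
King squares — a7: attacked by Nc6; b7: attacked by Rd7; b8: attacked by Nc6.
Legal moves for White: none.
Not in check and no legal moves → stalemate.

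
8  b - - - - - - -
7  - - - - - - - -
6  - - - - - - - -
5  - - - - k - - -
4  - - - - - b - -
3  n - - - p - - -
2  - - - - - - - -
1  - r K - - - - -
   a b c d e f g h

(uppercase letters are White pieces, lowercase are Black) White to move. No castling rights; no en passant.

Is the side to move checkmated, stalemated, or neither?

White to move; white king on c1.
In check: yes, from the black rook on b1.
King squares — b1: attacked by Na3; d1: attacked by Rb1; b2: attacked by Rb1; c2: attacked by Na3; d2: attacked by Pe3.
Legal moves for White: none.
In check with no legal moves → checkmate.

checkmate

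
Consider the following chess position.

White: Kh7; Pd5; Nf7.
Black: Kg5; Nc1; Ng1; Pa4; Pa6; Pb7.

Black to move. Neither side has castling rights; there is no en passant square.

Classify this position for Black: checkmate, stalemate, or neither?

Black to move; black king on g5.
In check: yes, from the white knight on f7.
King squares — f4: available; g4: available; h4: available; f5: available; h5: available; f6: available; g6: attacked by Kh7; h6: attacked by Nf7.
Legal moves for Black: Kf6, Kh5, Kf5, Kh4, Kg4, Kf4.
Black is in check but has 6 legal moves → neither.

neither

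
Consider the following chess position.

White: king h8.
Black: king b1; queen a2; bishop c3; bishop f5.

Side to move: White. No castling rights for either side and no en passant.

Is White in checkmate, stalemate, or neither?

White to move; white king on h8.
In check: yes, from the black bishop on c3.
King squares — g7: attacked by Bc3; h7: attacked by Bf5; g8: attacked by Qa2.
Legal moves for White: none.
In check with no legal moves → checkmate.

checkmate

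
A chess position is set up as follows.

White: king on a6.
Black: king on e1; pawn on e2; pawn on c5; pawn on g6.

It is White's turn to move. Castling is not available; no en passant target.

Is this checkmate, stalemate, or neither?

neither

White to move; white king on a6.
In check: no.
Legal moves for White: Kb7, Ka7, Kb6, Kb5, Ka5.
White has 5 legal moves and is not in check → neither.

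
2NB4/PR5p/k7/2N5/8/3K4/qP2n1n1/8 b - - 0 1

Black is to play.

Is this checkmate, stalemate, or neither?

checkmate

Black to move; black king on a6.
In check: yes, from the white knight on c5.
King squares — a5: attacked by Bd8; b5: attacked by Rb7; b6: attacked by Rb7; a7: attacked by Rb7; b7: attacked by Nc5.
Legal moves for Black: none.
In check with no legal moves → checkmate.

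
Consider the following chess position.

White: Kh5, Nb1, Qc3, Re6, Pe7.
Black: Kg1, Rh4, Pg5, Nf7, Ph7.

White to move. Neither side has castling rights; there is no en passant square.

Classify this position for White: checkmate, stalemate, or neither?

checkmate

White to move; white king on h5.
In check: yes, from the black rook on h4.
King squares — g4: attacked by Rh4; h4: attacked by Pg5; g5: attacked by Nf7; g6: attacked by Ph7; h6: attacked by Rh4.
Legal moves for White: none.
In check with no legal moves → checkmate.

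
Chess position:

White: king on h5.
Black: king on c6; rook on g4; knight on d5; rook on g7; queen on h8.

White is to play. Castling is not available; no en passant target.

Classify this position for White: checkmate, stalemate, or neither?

White to move; white king on h5.
In check: yes, from the black queen on h8.
King squares — g4: attacked by Rg7; h4: attacked by Rg4; g5: attacked by Rg4; g6: attacked by Rg4; h6: attacked by Qh8.
Legal moves for White: none.
In check with no legal moves → checkmate.

checkmate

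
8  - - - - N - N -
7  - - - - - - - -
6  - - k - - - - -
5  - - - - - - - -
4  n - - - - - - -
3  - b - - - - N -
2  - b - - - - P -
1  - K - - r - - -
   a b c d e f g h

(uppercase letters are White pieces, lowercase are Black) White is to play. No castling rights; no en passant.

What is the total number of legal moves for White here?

White to move; king on b1.
In check: yes, from the black rook on e1.
Legal moves: none.
Count: 0.

0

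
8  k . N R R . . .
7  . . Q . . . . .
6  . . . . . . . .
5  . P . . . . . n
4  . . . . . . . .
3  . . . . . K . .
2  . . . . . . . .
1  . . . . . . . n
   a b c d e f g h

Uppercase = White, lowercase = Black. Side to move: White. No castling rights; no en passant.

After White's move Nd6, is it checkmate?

After Nd6: black king on a8; in check: yes, from the white rook on d8.
King squares — a7: attacked by Qc7; b7: attacked by Nd6; b8: attacked by Qc7.
Black has no legal moves → checkmate.

yes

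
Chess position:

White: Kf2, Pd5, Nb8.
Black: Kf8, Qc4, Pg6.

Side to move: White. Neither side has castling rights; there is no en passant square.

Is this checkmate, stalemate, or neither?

neither

White to move; white king on f2.
In check: no.
Legal moves for White: Nd7+, Nc6, Na6, Kg3, Kf3, Ke3, Kg2, Kg1, Ke1, d6.
White has 10 legal moves and is not in check → neither.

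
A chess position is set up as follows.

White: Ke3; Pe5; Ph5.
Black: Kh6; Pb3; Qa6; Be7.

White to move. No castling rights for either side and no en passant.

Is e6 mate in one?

After e6: black king on h6; in check: no.
Black is not in check, so this cannot be checkmate.

no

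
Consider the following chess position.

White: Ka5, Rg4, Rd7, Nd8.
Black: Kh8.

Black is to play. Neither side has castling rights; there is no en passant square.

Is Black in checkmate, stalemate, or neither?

Black to move; black king on h8.
In check: no.
King squares — g7: attacked by Rg4; h7: attacked by Rd7; g8: attacked by Rg4.
Legal moves for Black: none.
Not in check and no legal moves → stalemate.

stalemate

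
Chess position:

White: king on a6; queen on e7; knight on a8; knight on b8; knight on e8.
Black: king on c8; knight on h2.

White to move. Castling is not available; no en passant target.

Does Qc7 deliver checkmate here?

yes

After Qc7: black king on c8; in check: yes, from the white queen on c7.
King squares — b7: attacked by Ka6; c7: attacked by Na8; d7: attacked by Qc7; b8: attacked by Qc7; d8: attacked by Qc7.
Black has no legal moves → checkmate.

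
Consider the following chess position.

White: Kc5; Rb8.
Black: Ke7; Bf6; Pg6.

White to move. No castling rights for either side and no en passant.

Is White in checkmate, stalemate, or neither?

White to move; white king on c5.
In check: no.
Legal moves for White include: Rh8, Rg8, Rf8, Re8+, Rd8, Rc8, Ra8, Rb7+, Rb6, Rb5, Rb4, Rb3, Rb2, Rb1, Kc6, Kb6, Kd5, Kb5, ... (list truncated; more exist).
White has legal moves and is not in check → neither.

neither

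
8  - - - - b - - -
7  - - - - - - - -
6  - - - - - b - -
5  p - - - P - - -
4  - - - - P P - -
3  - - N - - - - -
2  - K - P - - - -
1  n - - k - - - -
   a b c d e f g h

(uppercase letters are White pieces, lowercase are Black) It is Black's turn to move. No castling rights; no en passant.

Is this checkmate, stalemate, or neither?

Black to move; black king on d1.
In check: yes, from the white knight on c3.
King squares — c1: attacked by Kb2; e1: available; c2: attacked by Kb2; d2: available; e2: attacked by Nc3.
Legal moves for Black: Kxd2, Ke1.
Black is in check but has 2 legal moves → neither.

neither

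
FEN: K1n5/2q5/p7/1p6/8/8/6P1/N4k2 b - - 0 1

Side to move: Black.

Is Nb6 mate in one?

After Nb6: white king on a8; in check: yes, from the black knight on b6.
King squares — a7: attacked by Qc7; b7: attacked by Qc7; b8: attacked by Qc7.
White has no legal moves → checkmate.

yes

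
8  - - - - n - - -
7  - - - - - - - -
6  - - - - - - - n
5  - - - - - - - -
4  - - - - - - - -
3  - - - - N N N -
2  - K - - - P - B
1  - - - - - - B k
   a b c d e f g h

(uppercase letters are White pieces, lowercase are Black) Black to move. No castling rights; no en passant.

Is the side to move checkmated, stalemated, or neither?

checkmate

Black to move; black king on h1.
In check: yes, from the white knight on g3.
King squares — g1: attacked by Bh2; g2: attacked by Ne3; h2: attacked by Bg1.
Legal moves for Black: none.
In check with no legal moves → checkmate.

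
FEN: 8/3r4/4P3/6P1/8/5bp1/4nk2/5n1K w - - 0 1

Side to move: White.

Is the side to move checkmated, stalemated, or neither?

checkmate

White to move; white king on h1.
In check: yes, from the black bishop on f3.
King squares — g1: attacked by Ne2; g2: attacked by Kf2; h2: attacked by Nf1.
Legal moves for White: none.
In check with no legal moves → checkmate.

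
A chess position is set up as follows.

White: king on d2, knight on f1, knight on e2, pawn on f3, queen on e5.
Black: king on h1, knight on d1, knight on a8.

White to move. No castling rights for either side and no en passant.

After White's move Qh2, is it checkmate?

After Qh2: black king on h1; in check: yes, from the white queen on h2.
King squares — g1: attacked by Ne2; g2: attacked by Qh2; h2: attacked by Nf1.
Black has no legal moves → checkmate.

yes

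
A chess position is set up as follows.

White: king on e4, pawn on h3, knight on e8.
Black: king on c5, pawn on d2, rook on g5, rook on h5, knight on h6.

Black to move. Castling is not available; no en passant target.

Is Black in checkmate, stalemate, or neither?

neither

Black to move; black king on c5.
In check: no.
Legal moves for Black include: Ng8, Nf7, Nf5, Ng4, Rh4+, Rxh3, Rg8, Rg7, Rg6, Rf5, Re5+, Rd5, Rg4+, Rg3, Rg2, Rg1, Kc6, Kb6, ... (list truncated; more exist).
Black has legal moves and is not in check → neither.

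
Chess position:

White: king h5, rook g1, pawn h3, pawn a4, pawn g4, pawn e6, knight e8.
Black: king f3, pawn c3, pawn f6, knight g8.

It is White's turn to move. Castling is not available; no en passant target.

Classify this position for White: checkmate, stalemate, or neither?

neither

White to move; white king on h5.
In check: no.
Legal moves for White include: Ng7, Nc7, Nxf6, Nd6, Kg6, Kh4, Rg3+, Rg2, Rh1, Rf1+, Re1, Rd1, Rc1, Rb1, Ra1, e7, g5, a5, ... (list truncated; more exist).
White has legal moves and is not in check → neither.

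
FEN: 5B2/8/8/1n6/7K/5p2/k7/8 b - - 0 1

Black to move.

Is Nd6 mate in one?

After Nd6: white king on h4; in check: no.
White is not in check, so this cannot be checkmate.

no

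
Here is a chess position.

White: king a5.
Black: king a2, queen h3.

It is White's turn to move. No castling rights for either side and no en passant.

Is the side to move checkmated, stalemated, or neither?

neither

White to move; white king on a5.
In check: no.
Legal moves for White: Kb6, Ka6, Kb5, Kb4, Ka4.
White has 5 legal moves and is not in check → neither.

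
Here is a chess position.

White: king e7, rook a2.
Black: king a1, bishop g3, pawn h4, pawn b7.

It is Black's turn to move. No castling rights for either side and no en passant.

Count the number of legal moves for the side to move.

2

Black to move; king on a1.
In check: yes, from the white rook on a2.
Legal moves: Kxa2, Kb1.
Count: 2.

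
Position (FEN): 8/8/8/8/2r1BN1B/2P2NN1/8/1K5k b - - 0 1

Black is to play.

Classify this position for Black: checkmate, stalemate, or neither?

Black to move; black king on h1.
In check: yes, from the white knight on g3.
King squares — g1: attacked by Nf3; g2: attacked by Nf4; h2: attacked by Nf3.
Legal moves for Black: none.
In check with no legal moves → checkmate.

checkmate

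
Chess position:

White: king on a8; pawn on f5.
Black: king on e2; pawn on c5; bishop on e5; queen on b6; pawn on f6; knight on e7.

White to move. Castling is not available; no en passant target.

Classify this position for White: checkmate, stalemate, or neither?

stalemate

White to move; white king on a8.
In check: no.
King squares — a7: attacked by Qb6; b7: attacked by Qb6; b8: attacked by Be5.
Legal moves for White: none.
Not in check and no legal moves → stalemate.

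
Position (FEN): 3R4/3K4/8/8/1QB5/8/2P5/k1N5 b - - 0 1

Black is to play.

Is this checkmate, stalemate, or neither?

Black to move; black king on a1.
In check: no.
King squares — b1: attacked by Qb4; a2: attacked by Nc1; b2: attacked by Qb4.
Legal moves for Black: none.
Not in check and no legal moves → stalemate.

stalemate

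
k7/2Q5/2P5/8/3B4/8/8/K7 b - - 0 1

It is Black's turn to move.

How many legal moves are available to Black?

Black to move; king on a8.
In check: no.
Legal moves: none.
Count: 0.

0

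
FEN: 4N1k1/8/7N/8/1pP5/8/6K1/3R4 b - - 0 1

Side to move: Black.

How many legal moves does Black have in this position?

3

Black to move; king on g8.
In check: yes, from the white knight on h6.
Legal moves: Kh8, Kf8, Kh7.
Count: 3.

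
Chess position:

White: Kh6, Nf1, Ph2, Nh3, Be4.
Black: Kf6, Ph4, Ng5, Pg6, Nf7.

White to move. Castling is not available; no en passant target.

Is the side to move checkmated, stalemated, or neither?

checkmate

White to move; white king on h6.
In check: yes, from the black knight on f7.
King squares — g5: attacked by Kf6; h5: attacked by Pg6; g6: attacked by Kf6; g7: attacked by Kf6; h7: attacked by Ng5.
Legal moves for White: none.
In check with no legal moves → checkmate.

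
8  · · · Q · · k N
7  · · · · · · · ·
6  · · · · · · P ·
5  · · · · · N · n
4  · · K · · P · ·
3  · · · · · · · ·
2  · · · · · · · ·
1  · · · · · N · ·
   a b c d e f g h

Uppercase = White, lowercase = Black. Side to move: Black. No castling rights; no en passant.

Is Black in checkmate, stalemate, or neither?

checkmate

Black to move; black king on g8.
In check: yes, from the white queen on d8.
King squares — f7: attacked by Pg6; g7: attacked by Nf5; h7: attacked by Pg6; f8: attacked by Qd8; h8: attacked by Qd8.
Legal moves for Black: none.
In check with no legal moves → checkmate.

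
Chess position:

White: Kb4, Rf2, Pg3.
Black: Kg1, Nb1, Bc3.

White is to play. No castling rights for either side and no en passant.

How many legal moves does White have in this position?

White to move; king on b4.
In check: yes, from the black bishop on c3.
Legal moves: Kc5, Kb5, Kc4, Ka4, Kb3.
Count: 5.

5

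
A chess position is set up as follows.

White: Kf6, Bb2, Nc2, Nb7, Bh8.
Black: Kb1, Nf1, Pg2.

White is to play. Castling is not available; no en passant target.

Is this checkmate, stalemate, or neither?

White to move; white king on f6.
In check: no.
Legal moves for White include: Bg7, Nd8, Nd6, Nc5, Na5, Kg7, Kf7, Ke7, Kg6, Ke6, Kg5, Kf5, Ke5, Nd4, Nb4, Ne3, Na3+, Ne1, ... (list truncated; more exist).
White has legal moves and is not in check → neither.

neither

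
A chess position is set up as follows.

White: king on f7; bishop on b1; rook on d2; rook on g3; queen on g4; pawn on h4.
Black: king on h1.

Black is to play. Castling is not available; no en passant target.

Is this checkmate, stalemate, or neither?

Black to move; black king on h1.
In check: no.
King squares — g1: attacked by Rg3; g2: attacked by Rd2; h2: attacked by Rd2.
Legal moves for Black: none.
Not in check and no legal moves → stalemate.

stalemate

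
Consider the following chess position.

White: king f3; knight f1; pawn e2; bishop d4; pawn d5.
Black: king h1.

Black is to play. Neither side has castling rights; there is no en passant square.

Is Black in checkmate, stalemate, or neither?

stalemate

Black to move; black king on h1.
In check: no.
King squares — g1: attacked by Bd4; g2: attacked by Kf3; h2: attacked by Nf1.
Legal moves for Black: none.
Not in check and no legal moves → stalemate.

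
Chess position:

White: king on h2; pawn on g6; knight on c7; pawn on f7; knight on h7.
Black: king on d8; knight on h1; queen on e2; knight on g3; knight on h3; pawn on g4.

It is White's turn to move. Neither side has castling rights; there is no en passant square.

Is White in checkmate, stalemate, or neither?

checkmate

White to move; white king on h2.
In check: yes, from the black queen on e2.
King squares — g1: attacked by Nh3; h1: attacked by Ng3; g2: attacked by Qe2; g3: attacked by Nh1; h3: attacked by Pg4.
Legal moves for White: none.
In check with no legal moves → checkmate.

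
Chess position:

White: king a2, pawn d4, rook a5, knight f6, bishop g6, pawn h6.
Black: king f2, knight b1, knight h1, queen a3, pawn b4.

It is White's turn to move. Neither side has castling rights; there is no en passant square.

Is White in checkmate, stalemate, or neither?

White to move; white king on a2.
In check: yes, from the black queen on a3.
King squares — a1: attacked by Qa3; b1: available; b2: attacked by Qa3; a3: attacked by Nb1; b3: attacked by Qa3.
Legal moves for White: Kxb1, Rxa3.
White is in check but has 2 legal moves → neither.

neither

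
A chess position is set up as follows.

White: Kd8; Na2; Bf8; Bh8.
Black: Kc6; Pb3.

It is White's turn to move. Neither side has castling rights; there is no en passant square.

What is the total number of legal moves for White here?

20

White to move; king on d8.
In check: no.
Legal moves: Bhg7, Bf6, Be5, Bd4, Bc3, Bb2, Ba1, Bfg7, Be7, Bh6, Bd6, Bc5, Bb4, Ba3, Ke8, Kc8, Ke7, Nb4+, Nc3, Nc1.
Count: 20.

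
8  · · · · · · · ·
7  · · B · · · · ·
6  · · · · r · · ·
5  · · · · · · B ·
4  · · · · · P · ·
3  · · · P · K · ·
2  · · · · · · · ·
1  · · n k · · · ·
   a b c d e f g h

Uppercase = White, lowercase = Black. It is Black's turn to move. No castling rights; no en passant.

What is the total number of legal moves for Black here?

Black to move; king on d1.
In check: no.
Legal moves: Re8, Re7, Rh6, Rg6, Rf6, Rd6, Rc6, Rb6, Ra6, Re5, Re4, Re3+, Re2, Re1, Kd2, Kc2, Ke1, Nxd3, Nb3, Ne2, Na2.
Count: 21.

21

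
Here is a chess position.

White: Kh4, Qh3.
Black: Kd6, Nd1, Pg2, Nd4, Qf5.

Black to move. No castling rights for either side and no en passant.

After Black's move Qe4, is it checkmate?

After Qe4: white king on h4; in check: yes, from the black queen on e4.
White has 4 legal replies: Kh5, Kg5, Kg3, Qg4.
In check but a legal move exists → not checkmate.

no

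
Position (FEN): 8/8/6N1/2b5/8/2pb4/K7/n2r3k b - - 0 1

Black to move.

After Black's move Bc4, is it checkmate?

After Bc4: white king on a2; in check: yes, from the black bishop on c4.
King squares — a1: attacked by Rd1; b1: attacked by Rd1; b2: attacked by Pc3; a3: attacked by Bc5; b3: attacked by Na1.
White has no legal moves → checkmate.

yes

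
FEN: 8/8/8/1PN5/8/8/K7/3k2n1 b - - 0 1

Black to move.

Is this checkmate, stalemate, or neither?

Black to move; black king on d1.
In check: no.
Legal moves for Black: Nh3, Nf3, Ne2, Ke2, Kd2, Kc2, Ke1, Kc1.
Black has 8 legal moves and is not in check → neither.

neither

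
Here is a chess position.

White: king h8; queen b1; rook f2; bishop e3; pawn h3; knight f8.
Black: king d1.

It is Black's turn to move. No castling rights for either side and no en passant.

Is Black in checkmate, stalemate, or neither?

Black to move; black king on d1.
In check: yes, from the white queen on b1.
King squares — c1: attacked by Qb1; e1: attacked by Qb1; c2: attacked by Qb1; d2: attacked by Rf2; e2: attacked by Rf2.
Legal moves for Black: none.
In check with no legal moves → checkmate.

checkmate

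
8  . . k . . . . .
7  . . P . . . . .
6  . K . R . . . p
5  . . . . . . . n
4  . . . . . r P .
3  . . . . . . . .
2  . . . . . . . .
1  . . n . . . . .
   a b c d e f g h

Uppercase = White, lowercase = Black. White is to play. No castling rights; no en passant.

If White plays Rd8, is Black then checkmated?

After Rd8: black king on c8; in check: yes, from the white rook on d8.
King squares — b7: attacked by Kb6; c7: attacked by Kb6; d7: attacked by Rd8; b8: attacked by Pc7; d8: attacked by Pc7.
Black has no legal moves → checkmate.

yes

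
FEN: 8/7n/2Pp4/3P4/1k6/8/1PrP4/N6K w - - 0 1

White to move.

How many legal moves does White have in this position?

White to move; king on h1.
In check: no.
Legal moves: Kh2, Kg2, Kg1, Nb3, Nxc2+, c7, d3, b3, d4.
Count: 9.

9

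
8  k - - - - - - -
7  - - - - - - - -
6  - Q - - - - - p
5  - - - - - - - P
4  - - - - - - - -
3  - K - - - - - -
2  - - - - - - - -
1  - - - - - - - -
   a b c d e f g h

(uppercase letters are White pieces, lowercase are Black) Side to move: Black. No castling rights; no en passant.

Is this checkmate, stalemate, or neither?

stalemate

Black to move; black king on a8.
In check: no.
King squares — a7: attacked by Qb6; b7: attacked by Qb6; b8: attacked by Qb6.
Legal moves for Black: none.
Not in check and no legal moves → stalemate.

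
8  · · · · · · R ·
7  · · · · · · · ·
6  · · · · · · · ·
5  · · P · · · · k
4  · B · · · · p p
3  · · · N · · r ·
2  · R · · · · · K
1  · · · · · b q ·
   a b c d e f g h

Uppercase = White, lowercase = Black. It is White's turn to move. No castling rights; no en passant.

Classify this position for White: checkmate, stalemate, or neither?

White to move; white king on h2.
In check: yes, from the black queen on g1.
King squares — g1: attacked by Rg3; h1: attacked by Qg1; g2: attacked by Bf1; g3: attacked by Qg1; h3: attacked by Bf1.
Legal moves for White: none.
In check with no legal moves → checkmate.

checkmate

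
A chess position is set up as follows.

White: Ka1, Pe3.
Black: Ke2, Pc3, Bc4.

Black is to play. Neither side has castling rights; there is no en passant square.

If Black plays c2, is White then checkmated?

no

After c2: white king on a1; in check: no.
White is not in check, so this cannot be checkmate.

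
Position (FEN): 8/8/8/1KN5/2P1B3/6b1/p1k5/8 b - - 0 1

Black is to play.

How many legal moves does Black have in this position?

Black to move; king on c2.
In check: yes, from the white bishop on e4.
Legal moves: Kc3, Kd2, Kb2, Kd1, Kc1.
Count: 5.

5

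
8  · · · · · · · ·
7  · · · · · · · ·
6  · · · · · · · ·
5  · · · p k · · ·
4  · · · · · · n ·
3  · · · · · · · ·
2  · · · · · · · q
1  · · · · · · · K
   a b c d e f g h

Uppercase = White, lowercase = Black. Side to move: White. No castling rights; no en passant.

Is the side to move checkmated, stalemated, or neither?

White to move; white king on h1.
In check: yes, from the black queen on h2.
King squares — g1: attacked by Qh2; g2: attacked by Qh2; h2: attacked by Ng4.
Legal moves for White: none.
In check with no legal moves → checkmate.

checkmate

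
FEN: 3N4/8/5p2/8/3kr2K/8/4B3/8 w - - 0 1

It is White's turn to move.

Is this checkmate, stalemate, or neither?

White to move; white king on h4.
In check: yes, from the black rook on e4.
King squares — g3: available; h3: available; g4: attacked by Re4; g5: attacked by Pf6; h5: available.
Legal moves for White: Kh5, Kh3, Kg3, Bg4.
White is in check but has 4 legal moves → neither.

neither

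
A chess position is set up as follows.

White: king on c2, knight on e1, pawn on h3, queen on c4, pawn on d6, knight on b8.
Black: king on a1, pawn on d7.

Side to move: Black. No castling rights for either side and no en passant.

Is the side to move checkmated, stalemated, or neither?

Black to move; black king on a1.
In check: no.
King squares — b1: attacked by Kc2; a2: attacked by Qc4; b2: attacked by Kc2.
Legal moves for Black: none.
Not in check and no legal moves → stalemate.

stalemate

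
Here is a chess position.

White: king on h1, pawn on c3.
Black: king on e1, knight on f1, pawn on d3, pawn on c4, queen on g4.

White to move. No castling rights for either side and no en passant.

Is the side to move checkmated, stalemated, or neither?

White to move; white king on h1.
In check: no.
King squares — g1: attacked by Qg4; g2: attacked by Qg4; h2: attacked by Nf1.
Legal moves for White: none.
Not in check and no legal moves → stalemate.

stalemate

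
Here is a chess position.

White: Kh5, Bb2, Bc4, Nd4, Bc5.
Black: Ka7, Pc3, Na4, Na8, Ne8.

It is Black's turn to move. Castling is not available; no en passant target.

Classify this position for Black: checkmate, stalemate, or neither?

neither

Black to move; black king on a7.
In check: yes, from the white bishop on c5.
King squares — a6: attacked by Bc4; b6: attacked by Bc5; b7: available; a8: own knight; b8: available.
Legal moves for Black: Kb8, Kb7, N8b6, N4b6, Nxc5.
Black is in check but has 5 legal moves → neither.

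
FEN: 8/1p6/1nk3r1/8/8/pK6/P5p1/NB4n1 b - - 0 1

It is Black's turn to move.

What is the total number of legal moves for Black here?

24

Black to move; king on c6.
In check: no.
Legal moves: Rg8, Rg7, Rh6, Rf6, Re6, Rd6, Rg5, Rg4, Rg3+, Kd7, Kc7, Kd6, Kd5, Kc5, Kb5, Nc8, Na8, Nd7, Nd5, Nc4, Na4, Nh3, Nf3, Ne2.
Count: 24.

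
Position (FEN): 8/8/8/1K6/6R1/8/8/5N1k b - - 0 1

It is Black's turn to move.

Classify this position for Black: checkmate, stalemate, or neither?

stalemate

Black to move; black king on h1.
In check: no.
King squares — g1: attacked by Rg4; g2: attacked by Rg4; h2: attacked by Nf1.
Legal moves for Black: none.
Not in check and no legal moves → stalemate.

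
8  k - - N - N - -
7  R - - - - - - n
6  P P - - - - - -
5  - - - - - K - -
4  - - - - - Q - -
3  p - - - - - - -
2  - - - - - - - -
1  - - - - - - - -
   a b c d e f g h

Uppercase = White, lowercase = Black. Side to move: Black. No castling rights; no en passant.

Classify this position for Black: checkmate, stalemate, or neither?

Black to move; black king on a8.
In check: yes, from the white rook on a7.
King squares — a7: attacked by Pb6; b7: attacked by Pa6; b8: attacked by Qf4.
Legal moves for Black: none.
In check with no legal moves → checkmate.

checkmate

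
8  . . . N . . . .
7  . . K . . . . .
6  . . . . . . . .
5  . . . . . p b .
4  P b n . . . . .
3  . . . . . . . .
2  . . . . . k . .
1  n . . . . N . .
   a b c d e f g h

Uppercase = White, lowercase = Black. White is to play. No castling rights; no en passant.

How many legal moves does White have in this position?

14

White to move; king on c7.
In check: no.
Legal moves: Nf7, Nb7, Ne6, Nc6, Kc8, Kb8, Kd7, Kb7, Kc6, Ng3, Ne3, Nh2, Nd2, a5.
Count: 14.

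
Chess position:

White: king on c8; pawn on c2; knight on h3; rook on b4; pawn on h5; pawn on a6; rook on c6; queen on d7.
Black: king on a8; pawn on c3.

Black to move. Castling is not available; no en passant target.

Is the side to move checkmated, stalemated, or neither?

stalemate

Black to move; black king on a8.
In check: no.
King squares — a7: attacked by Qd7; b7: attacked by Rb4; b8: attacked by Rb4.
Legal moves for Black: none.
Not in check and no legal moves → stalemate.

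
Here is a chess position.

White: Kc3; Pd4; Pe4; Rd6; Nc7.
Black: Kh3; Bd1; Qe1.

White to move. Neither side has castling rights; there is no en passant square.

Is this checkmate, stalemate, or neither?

neither

White to move; white king on c3.
In check: yes, from the black queen on e1.
Legal moves for White: Kc4, Kd3, Kb2.
White is in check but has 3 legal moves → neither.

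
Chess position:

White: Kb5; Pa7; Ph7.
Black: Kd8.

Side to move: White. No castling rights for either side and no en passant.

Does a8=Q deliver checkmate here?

After a8=Q: black king on d8; in check: yes, from the white queen on a8.
Black has 3 legal replies: Ke7, Kd7, Kc7.
In check but a legal move exists → not checkmate.

no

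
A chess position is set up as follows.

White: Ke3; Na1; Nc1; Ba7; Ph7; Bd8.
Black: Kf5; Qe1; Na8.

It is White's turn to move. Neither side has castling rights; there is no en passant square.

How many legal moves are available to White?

White to move; king on e3.
In check: yes, from the black queen on e1.
Legal moves: Kd4, Kf3, Kd3, Ne2.
Count: 4.

4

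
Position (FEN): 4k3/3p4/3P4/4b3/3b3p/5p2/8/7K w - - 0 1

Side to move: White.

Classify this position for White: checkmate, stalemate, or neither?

stalemate

White to move; white king on h1.
In check: no.
King squares — g1: attacked by Bd4; g2: attacked by Pf3; h2: attacked by Be5.
Legal moves for White: none.
Not in check and no legal moves → stalemate.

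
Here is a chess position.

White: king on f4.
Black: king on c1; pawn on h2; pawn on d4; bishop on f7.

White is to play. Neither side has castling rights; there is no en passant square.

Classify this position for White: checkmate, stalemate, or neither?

White to move; white king on f4.
In check: no.
Legal moves for White: Kg5, Kf5, Ke5, Kg4, Ke4, Kg3, Kf3.
White has 7 legal moves and is not in check → neither.

neither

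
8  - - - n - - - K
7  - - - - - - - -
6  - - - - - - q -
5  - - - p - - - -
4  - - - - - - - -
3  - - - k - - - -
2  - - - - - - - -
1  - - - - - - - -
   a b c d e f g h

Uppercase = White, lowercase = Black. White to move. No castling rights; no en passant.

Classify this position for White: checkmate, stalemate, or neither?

stalemate

White to move; white king on h8.
In check: no.
King squares — g7: attacked by Qg6; h7: attacked by Qg6; g8: attacked by Qg6.
Legal moves for White: none.
Not in check and no legal moves → stalemate.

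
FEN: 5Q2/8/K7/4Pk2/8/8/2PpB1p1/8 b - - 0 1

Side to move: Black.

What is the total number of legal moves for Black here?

Black to move; king on f5.
In check: yes, from the white queen on f8.
Legal moves: Kg6, Ke6, Kg5, Kxe5, Ke4.
Count: 5.

5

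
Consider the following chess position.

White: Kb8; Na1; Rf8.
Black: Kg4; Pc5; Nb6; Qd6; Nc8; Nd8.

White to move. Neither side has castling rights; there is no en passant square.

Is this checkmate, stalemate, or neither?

checkmate

White to move; white king on b8.
In check: yes, from the black queen on d6.
King squares — a7: attacked by Nc8; b7: attacked by Nd8; c7: attacked by Qd6; a8: attacked by Nb6; c8: attacked by Nb6.
Legal moves for White: none.
In check with no legal moves → checkmate.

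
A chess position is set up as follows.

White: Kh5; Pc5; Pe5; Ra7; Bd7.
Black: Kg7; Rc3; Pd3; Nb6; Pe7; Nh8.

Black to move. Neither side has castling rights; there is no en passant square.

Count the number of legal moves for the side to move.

Black to move; king on g7.
In check: no.
Legal moves: Nf7, Ng6, Kg8, Kf8, Kh7, Kf7, Nc8, Na8, Nxd7, Nd5, Nc4, Na4, Rxc5, Rc4, Rb3, Ra3, Rc2, Rc1, e6, d2.
Count: 20.

20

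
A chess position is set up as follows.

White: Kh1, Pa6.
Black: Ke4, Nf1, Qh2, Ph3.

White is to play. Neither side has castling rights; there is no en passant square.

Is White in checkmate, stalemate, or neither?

checkmate

White to move; white king on h1.
In check: yes, from the black queen on h2.
King squares — g1: attacked by Qh2; g2: attacked by Qh2; h2: attacked by Nf1.
Legal moves for White: none.
In check with no legal moves → checkmate.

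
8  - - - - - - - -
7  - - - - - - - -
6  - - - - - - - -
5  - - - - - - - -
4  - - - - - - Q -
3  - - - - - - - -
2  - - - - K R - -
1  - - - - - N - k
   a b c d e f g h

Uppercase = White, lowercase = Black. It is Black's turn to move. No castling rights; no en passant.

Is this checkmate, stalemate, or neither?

Black to move; black king on h1.
In check: no.
King squares — g1: attacked by Qg4; g2: attacked by Rf2; h2: attacked by Nf1.
Legal moves for Black: none.
Not in check and no legal moves → stalemate.

stalemate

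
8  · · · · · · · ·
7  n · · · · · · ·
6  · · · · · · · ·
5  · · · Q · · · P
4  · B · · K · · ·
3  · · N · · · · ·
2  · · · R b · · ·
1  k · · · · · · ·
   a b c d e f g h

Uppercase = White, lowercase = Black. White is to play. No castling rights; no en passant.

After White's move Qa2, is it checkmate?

After Qa2: black king on a1; in check: yes, from the white queen on a2.
King squares — b1: attacked by Qa2; a2: attacked by Rd2; b2: attacked by Qa2.
Black has no legal moves → checkmate.

yes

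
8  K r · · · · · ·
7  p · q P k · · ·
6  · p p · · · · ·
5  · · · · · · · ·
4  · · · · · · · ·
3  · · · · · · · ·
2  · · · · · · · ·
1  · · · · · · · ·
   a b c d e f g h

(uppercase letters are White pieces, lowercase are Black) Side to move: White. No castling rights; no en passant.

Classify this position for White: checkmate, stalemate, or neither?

White to move; white king on a8.
In check: yes, from the black rook on b8.
King squares — a7: attacked by Qc7; b7: attacked by Qc7; b8: attacked by Qc7.
Legal moves for White: none.
In check with no legal moves → checkmate.

checkmate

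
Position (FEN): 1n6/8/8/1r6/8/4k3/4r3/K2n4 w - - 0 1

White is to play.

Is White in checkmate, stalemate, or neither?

White to move; white king on a1.
In check: no.
King squares — b1: attacked by Rb5; a2: attacked by Re2; b2: attacked by Nd1.
Legal moves for White: none.
Not in check and no legal moves → stalemate.

stalemate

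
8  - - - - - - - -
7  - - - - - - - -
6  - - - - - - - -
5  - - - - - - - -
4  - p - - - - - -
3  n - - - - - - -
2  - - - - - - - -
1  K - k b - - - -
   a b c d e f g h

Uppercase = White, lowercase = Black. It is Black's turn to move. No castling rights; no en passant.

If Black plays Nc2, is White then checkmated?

After Nc2: white king on a1; in check: yes, from the black knight on c2.
White has 1 legal reply: Ka2.
In check but a legal move exists → not checkmate.

no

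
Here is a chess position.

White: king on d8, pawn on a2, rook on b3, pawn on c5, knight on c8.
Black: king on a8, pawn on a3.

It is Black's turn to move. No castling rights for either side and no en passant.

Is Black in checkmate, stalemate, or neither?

stalemate

Black to move; black king on a8.
In check: no.
King squares — a7: attacked by Nc8; b7: attacked by Rb3; b8: attacked by Rb3.
Legal moves for Black: none.
Not in check and no legal moves → stalemate.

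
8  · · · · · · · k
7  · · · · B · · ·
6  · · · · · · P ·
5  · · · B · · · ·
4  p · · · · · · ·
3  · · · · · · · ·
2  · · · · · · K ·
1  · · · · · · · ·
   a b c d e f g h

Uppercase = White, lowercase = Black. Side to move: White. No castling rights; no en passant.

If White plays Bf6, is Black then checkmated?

After Bf6: black king on h8; in check: yes, from the white bishop on f6.
King squares — g7: attacked by Bf6; h7: attacked by Pg6; g8: attacked by Bd5.
Black has no legal moves → checkmate.

yes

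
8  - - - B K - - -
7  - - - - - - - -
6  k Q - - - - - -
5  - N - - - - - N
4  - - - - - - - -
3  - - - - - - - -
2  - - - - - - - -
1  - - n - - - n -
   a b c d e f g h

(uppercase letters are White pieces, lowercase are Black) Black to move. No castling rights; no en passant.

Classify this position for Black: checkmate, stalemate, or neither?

Black to move; black king on a6.
In check: yes, from the white queen on b6.
King squares — a5: attacked by Qb6; b5: attacked by Qb6; b6: attacked by Bd8; a7: attacked by Nb5; b7: attacked by Qb6.
Legal moves for Black: none.
In check with no legal moves → checkmate.

checkmate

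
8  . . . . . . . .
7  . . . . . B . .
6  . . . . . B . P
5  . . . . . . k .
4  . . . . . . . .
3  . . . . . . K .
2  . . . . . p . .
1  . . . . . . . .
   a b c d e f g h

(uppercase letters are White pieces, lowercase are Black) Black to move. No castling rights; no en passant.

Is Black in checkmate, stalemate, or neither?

neither

Black to move; black king on g5.
In check: yes, from the white bishop on f6.
Legal moves for Black: Kxh6, Kxf6, Kf5.
Black is in check but has 3 legal moves → neither.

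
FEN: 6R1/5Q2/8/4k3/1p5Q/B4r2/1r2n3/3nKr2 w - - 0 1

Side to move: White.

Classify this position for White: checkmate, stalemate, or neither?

checkmate

White to move; white king on e1.
In check: yes, from the black rook on f1.
King squares — d1: attacked by Rf1; f1: attacked by Rf3; d2: attacked by Rb2; e2: attacked by Rb2; f2: attacked by Nd1.
Legal moves for White: none.
In check with no legal moves → checkmate.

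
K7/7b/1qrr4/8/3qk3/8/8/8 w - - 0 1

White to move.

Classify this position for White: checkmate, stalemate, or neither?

stalemate

White to move; white king on a8.
In check: no.
King squares — a7: attacked by Qb6; b7: attacked by Qb6; b8: attacked by Qb6.
Legal moves for White: none.
Not in check and no legal moves → stalemate.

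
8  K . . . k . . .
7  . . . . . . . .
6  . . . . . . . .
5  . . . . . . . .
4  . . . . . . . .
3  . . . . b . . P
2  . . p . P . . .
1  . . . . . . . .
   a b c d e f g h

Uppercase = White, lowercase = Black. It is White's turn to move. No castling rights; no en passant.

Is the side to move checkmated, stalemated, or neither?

White to move; white king on a8.
In check: no.
Legal moves for White: Kb8, Kb7, h4.
White has 3 legal moves and is not in check → neither.

neither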